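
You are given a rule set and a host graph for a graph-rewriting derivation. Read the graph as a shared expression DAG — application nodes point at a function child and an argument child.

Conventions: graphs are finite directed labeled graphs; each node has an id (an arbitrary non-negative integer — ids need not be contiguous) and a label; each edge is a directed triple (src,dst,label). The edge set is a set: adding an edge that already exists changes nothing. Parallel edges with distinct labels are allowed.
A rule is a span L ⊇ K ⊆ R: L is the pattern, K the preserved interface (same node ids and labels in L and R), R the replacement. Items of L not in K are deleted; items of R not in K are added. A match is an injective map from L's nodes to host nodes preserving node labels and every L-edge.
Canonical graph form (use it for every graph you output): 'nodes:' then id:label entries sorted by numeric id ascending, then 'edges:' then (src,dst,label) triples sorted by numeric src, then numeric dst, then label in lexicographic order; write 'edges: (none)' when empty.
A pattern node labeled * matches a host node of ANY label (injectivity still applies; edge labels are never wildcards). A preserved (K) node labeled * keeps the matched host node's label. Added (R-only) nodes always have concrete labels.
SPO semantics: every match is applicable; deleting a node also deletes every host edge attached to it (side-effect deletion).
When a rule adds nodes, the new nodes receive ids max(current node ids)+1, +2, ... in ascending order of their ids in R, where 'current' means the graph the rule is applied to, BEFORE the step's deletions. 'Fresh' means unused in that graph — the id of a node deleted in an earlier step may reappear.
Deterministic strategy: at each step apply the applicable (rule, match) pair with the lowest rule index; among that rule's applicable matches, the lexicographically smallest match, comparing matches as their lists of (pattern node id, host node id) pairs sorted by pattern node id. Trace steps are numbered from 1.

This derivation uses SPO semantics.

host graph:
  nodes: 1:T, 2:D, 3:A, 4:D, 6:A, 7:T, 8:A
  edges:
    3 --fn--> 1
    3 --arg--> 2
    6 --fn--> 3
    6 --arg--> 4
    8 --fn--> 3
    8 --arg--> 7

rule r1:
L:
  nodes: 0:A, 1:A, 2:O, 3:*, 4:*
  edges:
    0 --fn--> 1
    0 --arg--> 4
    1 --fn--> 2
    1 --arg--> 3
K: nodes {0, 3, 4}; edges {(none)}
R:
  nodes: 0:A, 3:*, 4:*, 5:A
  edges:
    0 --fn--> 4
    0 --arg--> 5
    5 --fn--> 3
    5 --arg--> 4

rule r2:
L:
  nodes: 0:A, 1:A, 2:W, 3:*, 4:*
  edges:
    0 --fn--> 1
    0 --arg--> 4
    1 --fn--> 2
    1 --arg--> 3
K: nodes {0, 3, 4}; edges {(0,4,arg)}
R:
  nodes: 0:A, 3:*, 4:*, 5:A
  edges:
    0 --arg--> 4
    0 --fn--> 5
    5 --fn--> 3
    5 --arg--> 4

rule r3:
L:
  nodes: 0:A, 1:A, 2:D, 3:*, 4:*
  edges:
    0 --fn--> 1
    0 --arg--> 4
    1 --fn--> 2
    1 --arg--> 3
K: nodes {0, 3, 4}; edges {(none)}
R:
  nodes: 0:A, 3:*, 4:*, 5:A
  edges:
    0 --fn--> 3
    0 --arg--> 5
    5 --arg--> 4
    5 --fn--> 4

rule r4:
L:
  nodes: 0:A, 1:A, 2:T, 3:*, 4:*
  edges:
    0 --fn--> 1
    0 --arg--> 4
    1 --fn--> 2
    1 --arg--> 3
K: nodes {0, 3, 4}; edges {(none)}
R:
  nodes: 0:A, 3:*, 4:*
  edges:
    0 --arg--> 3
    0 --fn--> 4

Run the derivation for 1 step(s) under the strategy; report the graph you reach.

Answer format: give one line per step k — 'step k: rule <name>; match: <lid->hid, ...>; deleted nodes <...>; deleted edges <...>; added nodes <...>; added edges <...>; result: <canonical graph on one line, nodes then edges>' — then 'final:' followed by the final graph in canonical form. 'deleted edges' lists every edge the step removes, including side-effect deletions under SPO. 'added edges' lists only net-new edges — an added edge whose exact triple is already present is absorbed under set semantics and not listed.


step 1: rule r4; match: 0->6, 1->3, 2->1, 3->2, 4->4; deleted nodes 1, 3; deleted edges (3,1,fn); (3,2,arg); (6,3,fn); (6,4,arg); (8,3,fn); added nodes (none); added edges (6,2,arg); (6,4,fn); result: nodes: 2:D, 4:D, 6:A, 7:T, 8:A edges: (6,2,arg); (6,4,fn); (8,7,arg)
final:
nodes: 2:D, 4:D, 6:A, 7:T, 8:A
edges: (6,2,arg); (6,4,fn); (8,7,arg)


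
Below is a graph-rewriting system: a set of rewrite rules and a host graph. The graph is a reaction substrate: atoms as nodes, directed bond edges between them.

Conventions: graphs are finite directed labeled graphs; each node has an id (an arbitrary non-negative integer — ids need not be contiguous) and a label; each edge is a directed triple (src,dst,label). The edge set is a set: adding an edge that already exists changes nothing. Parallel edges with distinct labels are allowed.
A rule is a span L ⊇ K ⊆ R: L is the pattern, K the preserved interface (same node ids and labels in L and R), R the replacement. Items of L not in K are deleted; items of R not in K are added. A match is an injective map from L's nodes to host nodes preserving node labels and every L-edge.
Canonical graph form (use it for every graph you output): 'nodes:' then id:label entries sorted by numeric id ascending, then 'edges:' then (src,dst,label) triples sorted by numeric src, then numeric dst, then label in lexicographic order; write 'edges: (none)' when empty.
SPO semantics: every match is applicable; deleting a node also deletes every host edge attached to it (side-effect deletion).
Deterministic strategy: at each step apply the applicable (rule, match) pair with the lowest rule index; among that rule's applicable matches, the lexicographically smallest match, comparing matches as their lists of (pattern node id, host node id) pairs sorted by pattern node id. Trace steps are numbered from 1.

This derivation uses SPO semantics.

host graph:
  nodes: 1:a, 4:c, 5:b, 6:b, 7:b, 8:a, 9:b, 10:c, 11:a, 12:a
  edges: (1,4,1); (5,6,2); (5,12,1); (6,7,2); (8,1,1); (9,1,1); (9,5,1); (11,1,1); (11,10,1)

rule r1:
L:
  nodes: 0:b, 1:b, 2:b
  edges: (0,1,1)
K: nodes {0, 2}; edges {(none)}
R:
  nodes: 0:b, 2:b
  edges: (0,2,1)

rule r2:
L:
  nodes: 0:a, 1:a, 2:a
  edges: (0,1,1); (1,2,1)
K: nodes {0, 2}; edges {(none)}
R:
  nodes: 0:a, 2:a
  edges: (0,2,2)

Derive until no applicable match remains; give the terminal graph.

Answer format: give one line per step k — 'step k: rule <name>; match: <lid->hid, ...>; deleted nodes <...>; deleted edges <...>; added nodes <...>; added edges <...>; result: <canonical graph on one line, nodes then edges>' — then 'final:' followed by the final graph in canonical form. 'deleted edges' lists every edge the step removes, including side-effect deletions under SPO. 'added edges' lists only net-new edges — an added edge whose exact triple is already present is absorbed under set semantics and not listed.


step 1: rule r1; match: 0->9, 1->5, 2->6; deleted nodes 5; deleted edges (5,6,2); (5,12,1); (9,5,1); added nodes (none); added edges (9,6,1); result: nodes: 1:a, 4:c, 6:b, 7:b, 8:a, 9:b, 10:c, 11:a, 12:a edges: (1,4,1); (6,7,2); (8,1,1); (9,1,1); (9,6,1); (11,1,1); (11,10,1)
step 2: rule r1; match: 0->9, 1->6, 2->7; deleted nodes 6; deleted edges (6,7,2); (9,6,1); added nodes (none); added edges (9,7,1); result: nodes: 1:a, 4:c, 7:b, 8:a, 9:b, 10:c, 11:a, 12:a edges: (1,4,1); (8,1,1); (9,1,1); (9,7,1); (11,1,1); (11,10,1)
final:
nodes: 1:a, 4:c, 7:b, 8:a, 9:b, 10:c, 11:a, 12:a
edges: (1,4,1); (8,1,1); (9,1,1); (9,7,1); (11,1,1); (11,10,1)


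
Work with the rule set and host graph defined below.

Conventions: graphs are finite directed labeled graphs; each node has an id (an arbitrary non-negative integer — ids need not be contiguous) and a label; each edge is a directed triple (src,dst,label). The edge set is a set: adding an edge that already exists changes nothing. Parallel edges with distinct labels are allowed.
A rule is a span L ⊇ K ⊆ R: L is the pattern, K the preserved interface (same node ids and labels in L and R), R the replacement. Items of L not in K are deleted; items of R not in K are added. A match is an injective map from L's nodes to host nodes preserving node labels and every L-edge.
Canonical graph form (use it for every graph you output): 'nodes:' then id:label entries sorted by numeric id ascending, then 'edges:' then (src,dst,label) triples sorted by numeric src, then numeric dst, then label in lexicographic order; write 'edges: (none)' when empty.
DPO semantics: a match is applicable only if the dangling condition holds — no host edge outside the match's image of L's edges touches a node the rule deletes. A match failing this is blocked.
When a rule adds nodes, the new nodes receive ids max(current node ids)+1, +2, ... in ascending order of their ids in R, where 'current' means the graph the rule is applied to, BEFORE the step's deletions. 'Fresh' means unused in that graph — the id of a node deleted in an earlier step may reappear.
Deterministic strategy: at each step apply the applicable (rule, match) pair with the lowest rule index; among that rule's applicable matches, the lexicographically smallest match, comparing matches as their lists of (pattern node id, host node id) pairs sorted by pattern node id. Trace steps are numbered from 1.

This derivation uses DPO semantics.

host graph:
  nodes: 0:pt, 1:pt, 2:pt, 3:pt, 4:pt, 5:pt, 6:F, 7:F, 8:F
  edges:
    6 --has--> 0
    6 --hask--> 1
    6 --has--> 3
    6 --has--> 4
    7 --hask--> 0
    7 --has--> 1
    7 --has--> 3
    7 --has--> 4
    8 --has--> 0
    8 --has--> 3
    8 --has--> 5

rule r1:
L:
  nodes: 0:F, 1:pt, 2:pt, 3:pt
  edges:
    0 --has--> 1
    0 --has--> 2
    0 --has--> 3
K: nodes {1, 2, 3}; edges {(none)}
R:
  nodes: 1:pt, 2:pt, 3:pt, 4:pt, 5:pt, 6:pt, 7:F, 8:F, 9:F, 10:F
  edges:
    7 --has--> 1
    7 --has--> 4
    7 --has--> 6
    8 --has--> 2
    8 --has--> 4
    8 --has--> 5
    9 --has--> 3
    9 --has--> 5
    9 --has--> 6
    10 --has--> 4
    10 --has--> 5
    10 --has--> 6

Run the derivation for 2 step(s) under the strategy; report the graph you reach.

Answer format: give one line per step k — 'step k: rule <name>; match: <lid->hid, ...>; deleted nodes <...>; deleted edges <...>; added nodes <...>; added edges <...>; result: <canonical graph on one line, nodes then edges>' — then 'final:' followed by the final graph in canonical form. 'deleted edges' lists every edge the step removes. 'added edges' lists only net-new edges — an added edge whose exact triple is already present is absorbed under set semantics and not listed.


step 1: rule r1; match: 0->8, 1->0, 2->3, 3->5; deleted nodes 8; deleted edges (8,0,has); (8,3,has); (8,5,has); added nodes 9, 10, 11, 12, 13, 14, 15; added edges (12,0,has); (12,9,has); (12,11,has); (13,3,has); (13,9,has); (13,10,has); (14,5,has); (14,10,has); (14,11,has); (15,9,has); (15,10,has); (15,11,has); result: nodes: 0:pt, 1:pt, 2:pt, 3:pt, 4:pt, 5:pt, 6:F, 7:F, 9:pt, 10:pt, 11:pt, 12:F, 13:F, 14:F, 15:F edges: (6,0,has); (6,1,hask); (6,3,has); (6,4,has); (7,0,hask); (7,1,has); (7,3,has); (7,4,has); (12,0,has); (12,9,has); (12,11,has); (13,3,has); (13,9,has); (13,10,has); (14,5,has); (14,10,has); (14,11,has); (15,9,has); (15,10,has); (15,11,has)
step 2: rule r1; match: 0->12, 1->0, 2->9, 3->11; deleted nodes 12; deleted edges (12,0,has); (12,9,has); (12,11,has); added nodes 16, 17, 18, 19, 20, 21, 22; added edges (19,0,has); (19,16,has); (19,18,has); (20,9,has); (20,16,has); (20,17,has); (21,11,has); (21,17,has); (21,18,has); (22,16,has); (22,17,has); (22,18,has); result: nodes: 0:pt, 1:pt, 2:pt, 3:pt, 4:pt, 5:pt, 6:F, 7:F, 9:pt, 10:pt, 11:pt, 13:F, 14:F, 15:F, 16:pt, 17:pt, 18:pt, 19:F, 20:F, 21:F, 22:F edges: (6,0,has); (6,1,hask); (6,3,has); (6,4,has); (7,0,hask); (7,1,has); (7,3,has); (7,4,has); (13,3,has); (13,9,has); (13,10,has); (14,5,has); (14,10,has); (14,11,has); (15,9,has); (15,10,has); (15,11,has); (19,0,has); (19,16,has); (19,18,has); (20,9,has); (20,16,has); (20,17,has); (21,11,has); (21,17,has); (21,18,has); (22,16,has); (22,17,has); (22,18,has)
final:
nodes: 0:pt, 1:pt, 2:pt, 3:pt, 4:pt, 5:pt, 6:F, 7:F, 9:pt, 10:pt, 11:pt, 13:F, 14:F, 15:F, 16:pt, 17:pt, 18:pt, 19:F, 20:F, 21:F, 22:F
edges: (6,0,has); (6,1,hask); (6,3,has); (6,4,has); (7,0,hask); (7,1,has); (7,3,has); (7,4,has); (13,3,has); (13,9,has); (13,10,has); (14,5,has); (14,10,has); (14,11,has); (15,9,has); (15,10,has); (15,11,has); (19,0,has); (19,16,has); (19,18,has); (20,9,has); (20,16,has); (20,17,has); (21,11,has); (21,17,has); (21,18,has); (22,16,has); (22,17,has); (22,18,has)


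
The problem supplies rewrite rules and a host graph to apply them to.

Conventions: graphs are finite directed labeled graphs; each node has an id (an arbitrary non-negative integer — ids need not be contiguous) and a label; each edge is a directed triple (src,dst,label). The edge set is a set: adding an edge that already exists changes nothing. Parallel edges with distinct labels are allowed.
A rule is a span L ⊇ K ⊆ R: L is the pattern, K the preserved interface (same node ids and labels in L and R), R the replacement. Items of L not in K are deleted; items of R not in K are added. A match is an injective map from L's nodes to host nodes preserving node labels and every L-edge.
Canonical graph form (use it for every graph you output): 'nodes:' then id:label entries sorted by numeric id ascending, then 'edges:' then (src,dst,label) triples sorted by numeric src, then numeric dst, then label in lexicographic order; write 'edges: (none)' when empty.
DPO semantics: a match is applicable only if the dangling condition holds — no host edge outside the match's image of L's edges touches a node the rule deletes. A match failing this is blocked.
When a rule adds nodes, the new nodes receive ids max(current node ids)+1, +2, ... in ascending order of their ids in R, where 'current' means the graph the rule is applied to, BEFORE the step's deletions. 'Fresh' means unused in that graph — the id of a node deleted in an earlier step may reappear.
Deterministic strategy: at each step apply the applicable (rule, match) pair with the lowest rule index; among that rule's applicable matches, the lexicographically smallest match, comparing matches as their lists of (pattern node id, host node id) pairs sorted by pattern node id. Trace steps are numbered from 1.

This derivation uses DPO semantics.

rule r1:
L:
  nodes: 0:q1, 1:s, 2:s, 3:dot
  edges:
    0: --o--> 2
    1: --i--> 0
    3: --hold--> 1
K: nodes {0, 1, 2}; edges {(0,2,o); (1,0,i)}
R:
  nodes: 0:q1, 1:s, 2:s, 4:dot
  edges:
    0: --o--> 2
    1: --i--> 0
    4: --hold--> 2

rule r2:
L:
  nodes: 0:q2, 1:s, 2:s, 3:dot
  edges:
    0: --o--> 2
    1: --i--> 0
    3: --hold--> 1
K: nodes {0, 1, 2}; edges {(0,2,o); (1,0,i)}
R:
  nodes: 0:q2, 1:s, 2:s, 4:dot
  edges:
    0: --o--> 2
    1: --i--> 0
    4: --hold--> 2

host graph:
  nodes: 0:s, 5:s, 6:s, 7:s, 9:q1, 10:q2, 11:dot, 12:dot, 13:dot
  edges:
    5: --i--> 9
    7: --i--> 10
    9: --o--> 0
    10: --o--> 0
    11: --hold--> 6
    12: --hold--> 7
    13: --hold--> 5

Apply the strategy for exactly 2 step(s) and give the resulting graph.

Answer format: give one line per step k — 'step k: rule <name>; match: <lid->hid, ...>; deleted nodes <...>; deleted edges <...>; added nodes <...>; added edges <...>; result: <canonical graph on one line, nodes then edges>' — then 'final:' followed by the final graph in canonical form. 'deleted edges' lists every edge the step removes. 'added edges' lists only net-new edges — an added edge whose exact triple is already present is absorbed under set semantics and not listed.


step 1: rule r1; match: 0->9, 1->5, 2->0, 3->13; deleted nodes 13; deleted edges (13,5,hold); added nodes 14; added edges (14,0,hold); result: nodes: 0:s, 5:s, 6:s, 7:s, 9:q1, 10:q2, 11:dot, 12:dot, 14:dot edges: (5,9,i); (7,10,i); (9,0,o); (10,0,o); (11,6,hold); (12,7,hold); (14,0,hold)
step 2: rule r2; match: 0->10, 1->7, 2->0, 3->12; deleted nodes 12; deleted edges (12,7,hold); added nodes 15; added edges (15,0,hold); result: nodes: 0:s, 5:s, 6:s, 7:s, 9:q1, 10:q2, 11:dot, 14:dot, 15:dot edges: (5,9,i); (7,10,i); (9,0,o); (10,0,o); (11,6,hold); (14,0,hold); (15,0,hold)
final:
nodes: 0:s, 5:s, 6:s, 7:s, 9:q1, 10:q2, 11:dot, 14:dot, 15:dot
edges: (5,9,i); (7,10,i); (9,0,o); (10,0,o); (11,6,hold); (14,0,hold); (15,0,hold)


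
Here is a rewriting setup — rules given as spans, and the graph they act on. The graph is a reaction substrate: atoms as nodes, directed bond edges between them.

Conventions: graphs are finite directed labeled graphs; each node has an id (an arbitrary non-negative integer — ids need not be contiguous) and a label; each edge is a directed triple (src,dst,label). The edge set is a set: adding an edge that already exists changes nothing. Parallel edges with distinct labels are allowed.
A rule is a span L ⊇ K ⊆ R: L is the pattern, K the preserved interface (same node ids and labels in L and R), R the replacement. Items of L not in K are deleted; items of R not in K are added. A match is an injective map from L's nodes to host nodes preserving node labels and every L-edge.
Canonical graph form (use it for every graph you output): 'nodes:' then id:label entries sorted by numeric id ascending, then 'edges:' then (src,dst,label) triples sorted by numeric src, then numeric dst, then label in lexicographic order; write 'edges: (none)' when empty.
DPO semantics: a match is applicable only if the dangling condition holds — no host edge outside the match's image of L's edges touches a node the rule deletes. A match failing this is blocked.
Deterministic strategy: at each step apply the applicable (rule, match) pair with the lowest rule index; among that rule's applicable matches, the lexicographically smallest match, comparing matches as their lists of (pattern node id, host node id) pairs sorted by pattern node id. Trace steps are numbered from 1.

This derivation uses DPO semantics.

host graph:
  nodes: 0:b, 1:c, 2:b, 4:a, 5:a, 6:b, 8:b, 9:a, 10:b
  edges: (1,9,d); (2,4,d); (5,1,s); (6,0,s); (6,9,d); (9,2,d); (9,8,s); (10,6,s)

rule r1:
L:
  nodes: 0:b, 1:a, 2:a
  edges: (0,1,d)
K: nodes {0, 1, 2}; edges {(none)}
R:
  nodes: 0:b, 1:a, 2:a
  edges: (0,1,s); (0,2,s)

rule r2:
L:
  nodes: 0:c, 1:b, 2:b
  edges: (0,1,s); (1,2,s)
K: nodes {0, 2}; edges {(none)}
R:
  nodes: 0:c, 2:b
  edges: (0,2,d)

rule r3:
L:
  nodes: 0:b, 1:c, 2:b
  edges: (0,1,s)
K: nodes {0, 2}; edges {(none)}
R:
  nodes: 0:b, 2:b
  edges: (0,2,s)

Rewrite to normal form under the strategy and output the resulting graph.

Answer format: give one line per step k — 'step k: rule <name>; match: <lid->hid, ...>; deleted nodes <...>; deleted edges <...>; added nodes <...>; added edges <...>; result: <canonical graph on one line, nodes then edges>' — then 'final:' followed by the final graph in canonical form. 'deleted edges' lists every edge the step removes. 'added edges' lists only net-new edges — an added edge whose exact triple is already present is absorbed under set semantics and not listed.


step 1: rule r1; match: 0->2, 1->4, 2->5; deleted nodes (none); deleted edges (2,4,d); added nodes (none); added edges (2,4,s); (2,5,s); result: nodes: 0:b, 1:c, 2:b, 4:a, 5:a, 6:b, 8:b, 9:a, 10:b edges: (1,9,d); (2,4,s); (2,5,s); (5,1,s); (6,0,s); (6,9,d); (9,2,d); (9,8,s); (10,6,s)
step 2: rule r1; match: 0->6, 1->9, 2->4; deleted nodes (none); deleted edges (6,9,d); added nodes (none); added edges (6,4,s); (6,9,s); result: nodes: 0:b, 1:c, 2:b, 4:a, 5:a, 6:b, 8:b, 9:a, 10:b edges: (1,9,d); (2,4,s); (2,5,s); (5,1,s); (6,0,s); (6,4,s); (6,9,s); (9,2,d); (9,8,s); (10,6,s)
final:
nodes: 0:b, 1:c, 2:b, 4:a, 5:a, 6:b, 8:b, 9:a, 10:b
edges: (1,9,d); (2,4,s); (2,5,s); (5,1,s); (6,0,s); (6,4,s); (6,9,s); (9,2,d); (9,8,s); (10,6,s)


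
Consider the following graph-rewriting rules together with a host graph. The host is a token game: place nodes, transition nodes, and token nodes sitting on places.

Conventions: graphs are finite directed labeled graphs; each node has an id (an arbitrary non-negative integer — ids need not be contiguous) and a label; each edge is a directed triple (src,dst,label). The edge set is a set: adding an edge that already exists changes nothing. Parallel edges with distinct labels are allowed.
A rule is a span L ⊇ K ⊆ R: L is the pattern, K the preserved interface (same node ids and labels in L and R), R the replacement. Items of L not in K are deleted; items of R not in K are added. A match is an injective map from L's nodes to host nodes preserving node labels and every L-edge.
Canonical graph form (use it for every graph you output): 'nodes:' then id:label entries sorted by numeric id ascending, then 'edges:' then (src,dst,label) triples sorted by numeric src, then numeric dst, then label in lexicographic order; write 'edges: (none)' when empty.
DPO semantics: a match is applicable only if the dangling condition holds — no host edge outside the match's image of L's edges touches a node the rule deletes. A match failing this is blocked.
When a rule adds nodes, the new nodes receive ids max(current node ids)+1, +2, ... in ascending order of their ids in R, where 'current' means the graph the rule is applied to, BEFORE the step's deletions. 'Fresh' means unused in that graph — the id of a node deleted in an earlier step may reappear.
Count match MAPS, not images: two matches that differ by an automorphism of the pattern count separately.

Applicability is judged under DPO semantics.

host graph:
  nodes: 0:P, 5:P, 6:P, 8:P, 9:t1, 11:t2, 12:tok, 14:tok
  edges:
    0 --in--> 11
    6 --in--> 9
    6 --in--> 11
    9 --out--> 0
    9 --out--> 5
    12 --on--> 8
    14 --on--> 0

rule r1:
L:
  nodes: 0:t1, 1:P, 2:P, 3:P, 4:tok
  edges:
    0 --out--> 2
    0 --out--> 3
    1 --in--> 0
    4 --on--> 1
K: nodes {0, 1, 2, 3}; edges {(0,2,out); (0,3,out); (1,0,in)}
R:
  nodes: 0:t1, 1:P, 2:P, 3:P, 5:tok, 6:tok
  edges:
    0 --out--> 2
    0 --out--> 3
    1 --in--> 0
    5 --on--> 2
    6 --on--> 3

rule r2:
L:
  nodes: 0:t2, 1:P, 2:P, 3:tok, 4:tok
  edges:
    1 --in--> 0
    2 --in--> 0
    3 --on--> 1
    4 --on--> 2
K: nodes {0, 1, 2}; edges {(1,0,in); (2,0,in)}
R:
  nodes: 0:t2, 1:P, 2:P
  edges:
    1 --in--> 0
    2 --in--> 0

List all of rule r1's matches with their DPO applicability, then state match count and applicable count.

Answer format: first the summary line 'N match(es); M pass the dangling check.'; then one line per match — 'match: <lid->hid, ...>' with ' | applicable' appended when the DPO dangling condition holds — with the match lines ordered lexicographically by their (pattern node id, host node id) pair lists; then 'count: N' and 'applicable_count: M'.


0 match(es); 0 pass the dangling check.
count: 0
applicable_count: 0


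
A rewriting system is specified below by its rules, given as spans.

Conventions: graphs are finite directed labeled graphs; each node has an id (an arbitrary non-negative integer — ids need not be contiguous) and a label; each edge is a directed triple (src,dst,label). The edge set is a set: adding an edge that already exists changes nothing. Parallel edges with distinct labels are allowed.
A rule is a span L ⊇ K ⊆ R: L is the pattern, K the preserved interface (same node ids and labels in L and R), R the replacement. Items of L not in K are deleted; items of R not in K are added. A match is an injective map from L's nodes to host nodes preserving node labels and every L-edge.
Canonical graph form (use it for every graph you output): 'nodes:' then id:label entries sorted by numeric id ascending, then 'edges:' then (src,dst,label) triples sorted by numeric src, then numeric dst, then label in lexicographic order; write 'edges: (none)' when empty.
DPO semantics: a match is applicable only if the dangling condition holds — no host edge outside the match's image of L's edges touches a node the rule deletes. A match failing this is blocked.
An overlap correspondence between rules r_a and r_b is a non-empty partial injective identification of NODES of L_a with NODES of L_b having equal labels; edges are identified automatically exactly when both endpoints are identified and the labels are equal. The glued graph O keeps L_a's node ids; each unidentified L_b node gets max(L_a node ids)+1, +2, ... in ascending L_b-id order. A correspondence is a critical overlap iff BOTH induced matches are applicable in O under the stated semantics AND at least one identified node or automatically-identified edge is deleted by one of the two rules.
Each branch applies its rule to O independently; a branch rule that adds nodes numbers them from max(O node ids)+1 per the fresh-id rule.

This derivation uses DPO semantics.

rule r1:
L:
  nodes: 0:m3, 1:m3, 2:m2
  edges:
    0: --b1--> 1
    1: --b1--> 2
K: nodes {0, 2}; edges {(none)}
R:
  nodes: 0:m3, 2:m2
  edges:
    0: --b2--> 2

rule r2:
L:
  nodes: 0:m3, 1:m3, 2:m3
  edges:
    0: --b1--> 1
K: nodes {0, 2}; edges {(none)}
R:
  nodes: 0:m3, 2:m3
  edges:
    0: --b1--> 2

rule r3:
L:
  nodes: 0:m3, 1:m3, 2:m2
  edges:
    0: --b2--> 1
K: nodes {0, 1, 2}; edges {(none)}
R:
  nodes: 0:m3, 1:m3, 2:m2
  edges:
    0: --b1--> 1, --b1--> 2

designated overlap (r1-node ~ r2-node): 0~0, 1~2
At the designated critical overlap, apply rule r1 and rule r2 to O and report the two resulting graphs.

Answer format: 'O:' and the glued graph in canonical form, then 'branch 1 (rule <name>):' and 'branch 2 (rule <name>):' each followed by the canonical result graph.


O:
nodes: 0:m3, 1:m3, 2:m2, 3:m3
edges: (0,1,b1); (0,3,b1); (1,2,b1)
branch 1 (rule r1):
nodes: 0:m3, 2:m2, 3:m3
edges: (0,2,b2); (0,3,b1)
branch 2 (rule r2):
nodes: 0:m3, 1:m3, 2:m2
edges: (0,1,b1); (1,2,b1)


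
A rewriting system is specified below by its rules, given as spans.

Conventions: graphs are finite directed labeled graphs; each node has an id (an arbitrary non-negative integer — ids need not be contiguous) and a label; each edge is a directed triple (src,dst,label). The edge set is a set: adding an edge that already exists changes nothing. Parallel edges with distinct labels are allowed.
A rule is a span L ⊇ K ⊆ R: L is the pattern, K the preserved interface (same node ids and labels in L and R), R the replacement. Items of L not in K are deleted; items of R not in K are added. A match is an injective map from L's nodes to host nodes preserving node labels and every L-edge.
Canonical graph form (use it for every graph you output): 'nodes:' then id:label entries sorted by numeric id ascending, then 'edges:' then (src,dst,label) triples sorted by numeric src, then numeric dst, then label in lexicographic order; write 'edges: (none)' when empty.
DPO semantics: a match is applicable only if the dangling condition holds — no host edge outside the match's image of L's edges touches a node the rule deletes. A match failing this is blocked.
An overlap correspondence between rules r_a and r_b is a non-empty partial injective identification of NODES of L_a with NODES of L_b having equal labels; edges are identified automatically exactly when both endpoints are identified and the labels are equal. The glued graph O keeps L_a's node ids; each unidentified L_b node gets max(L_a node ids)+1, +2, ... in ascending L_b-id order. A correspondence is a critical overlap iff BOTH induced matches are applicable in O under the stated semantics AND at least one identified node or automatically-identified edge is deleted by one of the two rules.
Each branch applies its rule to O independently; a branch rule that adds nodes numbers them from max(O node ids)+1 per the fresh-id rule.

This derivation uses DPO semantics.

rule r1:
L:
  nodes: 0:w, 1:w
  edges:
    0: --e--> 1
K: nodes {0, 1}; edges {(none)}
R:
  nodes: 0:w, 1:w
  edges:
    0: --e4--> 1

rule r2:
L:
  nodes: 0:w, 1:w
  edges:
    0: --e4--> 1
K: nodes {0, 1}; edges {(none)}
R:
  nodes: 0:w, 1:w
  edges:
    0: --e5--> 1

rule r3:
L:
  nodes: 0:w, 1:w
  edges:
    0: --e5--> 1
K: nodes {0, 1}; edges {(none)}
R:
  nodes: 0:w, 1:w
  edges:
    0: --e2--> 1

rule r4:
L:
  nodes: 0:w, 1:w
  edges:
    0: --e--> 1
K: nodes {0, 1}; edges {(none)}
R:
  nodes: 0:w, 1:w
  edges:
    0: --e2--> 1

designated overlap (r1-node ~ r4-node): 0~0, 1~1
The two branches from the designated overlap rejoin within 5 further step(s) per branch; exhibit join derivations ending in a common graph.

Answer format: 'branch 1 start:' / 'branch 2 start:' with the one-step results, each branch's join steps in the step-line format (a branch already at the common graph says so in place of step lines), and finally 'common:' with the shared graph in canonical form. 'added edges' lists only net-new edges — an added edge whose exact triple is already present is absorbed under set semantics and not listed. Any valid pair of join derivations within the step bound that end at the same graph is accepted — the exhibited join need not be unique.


branch 1 start:
nodes: 0:w, 1:w
edges: (0,1,e4)
branch 2 start:
nodes: 0:w, 1:w
edges: (0,1,e2)
branch 1 step 1: rule r2; match: 0->0, 1->1; deleted nodes (none); deleted edges (0,1,e4); added nodes (none); added edges (0,1,e5); result: nodes: 0:w, 1:w edges: (0,1,e5)
branch 1 step 2: rule r3; match: 0->0, 1->1; deleted nodes (none); deleted edges (0,1,e5); added nodes (none); added edges (0,1,e2); result: nodes: 0:w, 1:w edges: (0,1,e2)
branch 2: already at the common graph (0 steps)
common:
nodes: 0:w, 1:w
edges: (0,1,e2)


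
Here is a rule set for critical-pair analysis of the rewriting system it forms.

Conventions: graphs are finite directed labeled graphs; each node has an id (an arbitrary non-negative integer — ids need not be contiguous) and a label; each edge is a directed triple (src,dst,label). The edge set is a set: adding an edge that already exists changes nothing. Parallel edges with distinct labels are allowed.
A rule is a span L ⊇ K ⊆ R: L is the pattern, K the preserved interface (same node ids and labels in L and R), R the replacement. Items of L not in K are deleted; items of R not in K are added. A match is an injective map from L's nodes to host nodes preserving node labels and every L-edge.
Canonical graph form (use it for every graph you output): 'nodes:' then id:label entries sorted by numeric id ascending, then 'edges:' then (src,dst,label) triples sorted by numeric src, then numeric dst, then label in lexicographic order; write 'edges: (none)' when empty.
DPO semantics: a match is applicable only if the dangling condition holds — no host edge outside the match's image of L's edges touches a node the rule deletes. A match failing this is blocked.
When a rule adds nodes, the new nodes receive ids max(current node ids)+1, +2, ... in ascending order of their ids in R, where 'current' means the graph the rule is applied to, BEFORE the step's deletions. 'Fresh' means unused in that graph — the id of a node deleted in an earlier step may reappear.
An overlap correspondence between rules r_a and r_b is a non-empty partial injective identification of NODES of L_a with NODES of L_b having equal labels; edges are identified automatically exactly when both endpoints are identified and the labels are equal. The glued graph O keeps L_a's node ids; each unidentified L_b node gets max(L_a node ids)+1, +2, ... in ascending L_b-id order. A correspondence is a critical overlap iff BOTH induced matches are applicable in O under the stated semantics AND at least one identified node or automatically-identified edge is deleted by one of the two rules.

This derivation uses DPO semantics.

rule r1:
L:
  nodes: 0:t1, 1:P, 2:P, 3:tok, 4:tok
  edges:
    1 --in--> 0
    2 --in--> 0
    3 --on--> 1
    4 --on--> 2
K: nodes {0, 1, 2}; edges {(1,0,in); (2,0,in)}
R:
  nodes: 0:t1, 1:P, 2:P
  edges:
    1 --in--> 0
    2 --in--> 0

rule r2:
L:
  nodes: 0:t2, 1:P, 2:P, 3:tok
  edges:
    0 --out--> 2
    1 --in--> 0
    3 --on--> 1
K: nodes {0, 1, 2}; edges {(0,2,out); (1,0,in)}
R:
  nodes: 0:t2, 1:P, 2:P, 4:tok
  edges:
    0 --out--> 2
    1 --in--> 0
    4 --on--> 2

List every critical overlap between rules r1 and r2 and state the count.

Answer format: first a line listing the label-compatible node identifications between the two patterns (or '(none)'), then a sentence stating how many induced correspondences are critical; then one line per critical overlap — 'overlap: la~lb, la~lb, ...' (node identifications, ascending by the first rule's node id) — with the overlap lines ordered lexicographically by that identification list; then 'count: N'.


label-compatible node identifications between L(r1) and L(r2): 1~1, 1~2, 2~1, 2~2, 3~3, 4~3
4 of the induced correspondences are critical overlaps of r1 and r2.
overlap: 1~1, 2~2, 3~3
overlap: 1~1, 3~3
overlap: 1~2, 2~1, 4~3
overlap: 2~1, 4~3
count: 4


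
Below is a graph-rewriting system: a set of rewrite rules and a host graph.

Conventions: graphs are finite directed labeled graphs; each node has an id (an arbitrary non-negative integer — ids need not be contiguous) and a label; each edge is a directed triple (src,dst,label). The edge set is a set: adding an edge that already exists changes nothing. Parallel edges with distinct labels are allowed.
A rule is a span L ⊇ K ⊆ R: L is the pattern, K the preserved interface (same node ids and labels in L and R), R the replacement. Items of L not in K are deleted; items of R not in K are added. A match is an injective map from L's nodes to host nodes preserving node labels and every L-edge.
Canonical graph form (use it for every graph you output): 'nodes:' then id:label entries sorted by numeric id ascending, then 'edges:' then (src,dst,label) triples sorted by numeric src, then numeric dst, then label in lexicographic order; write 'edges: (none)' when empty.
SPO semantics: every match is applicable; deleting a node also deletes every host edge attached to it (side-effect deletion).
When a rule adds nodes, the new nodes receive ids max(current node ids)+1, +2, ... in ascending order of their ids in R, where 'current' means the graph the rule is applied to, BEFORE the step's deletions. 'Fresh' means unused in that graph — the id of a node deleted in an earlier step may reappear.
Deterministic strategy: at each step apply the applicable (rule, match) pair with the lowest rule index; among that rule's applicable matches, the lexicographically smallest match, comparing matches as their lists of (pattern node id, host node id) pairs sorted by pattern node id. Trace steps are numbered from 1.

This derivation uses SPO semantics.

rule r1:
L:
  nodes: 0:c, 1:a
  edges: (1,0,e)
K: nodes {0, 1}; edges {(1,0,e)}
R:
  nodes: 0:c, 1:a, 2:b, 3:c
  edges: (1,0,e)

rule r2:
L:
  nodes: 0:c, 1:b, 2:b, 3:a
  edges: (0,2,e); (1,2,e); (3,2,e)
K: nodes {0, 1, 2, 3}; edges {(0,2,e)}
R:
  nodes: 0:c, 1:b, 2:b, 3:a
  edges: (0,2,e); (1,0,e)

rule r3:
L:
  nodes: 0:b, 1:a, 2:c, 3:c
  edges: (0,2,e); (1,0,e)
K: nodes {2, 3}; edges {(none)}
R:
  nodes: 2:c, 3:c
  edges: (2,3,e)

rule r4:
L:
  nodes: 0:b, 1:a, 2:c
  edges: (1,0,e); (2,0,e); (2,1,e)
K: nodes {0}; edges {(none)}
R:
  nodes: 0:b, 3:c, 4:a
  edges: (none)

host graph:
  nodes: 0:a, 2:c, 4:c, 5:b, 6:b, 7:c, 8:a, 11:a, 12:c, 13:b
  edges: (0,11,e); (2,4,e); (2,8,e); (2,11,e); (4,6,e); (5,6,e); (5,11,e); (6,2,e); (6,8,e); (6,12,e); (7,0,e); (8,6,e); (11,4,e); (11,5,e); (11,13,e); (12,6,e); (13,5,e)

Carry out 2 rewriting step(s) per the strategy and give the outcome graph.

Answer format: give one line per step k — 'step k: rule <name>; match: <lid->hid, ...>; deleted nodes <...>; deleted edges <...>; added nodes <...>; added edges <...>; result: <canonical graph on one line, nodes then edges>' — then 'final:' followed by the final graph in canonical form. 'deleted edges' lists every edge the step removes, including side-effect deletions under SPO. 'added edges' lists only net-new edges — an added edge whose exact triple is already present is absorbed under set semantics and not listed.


step 1: rule r1; match: 0->4, 1->11; deleted nodes (none); deleted edges (none); added nodes 14, 15; added edges (none); result: nodes: 0:a, 2:c, 4:c, 5:b, 6:b, 7:c, 8:a, 11:a, 12:c, 13:b, 14:b, 15:c edges: (0,11,e); (2,4,e); (2,8,e); (2,11,e); (4,6,e); (5,6,e); (5,11,e); (6,2,e); (6,8,e); (6,12,e); (7,0,e); (8,6,e); (11,4,e); (11,5,e); (11,13,e); (12,6,e); (13,5,e)
step 2: rule r1; match: 0->4, 1->11; deleted nodes (none); deleted edges (none); added nodes 16, 17; added edges (none); result: nodes: 0:a, 2:c, 4:c, 5:b, 6:b, 7:c, 8:a, 11:a, 12:c, 13:b, 14:b, 15:c, 16:b, 17:c edges: (0,11,e); (2,4,e); (2,8,e); (2,11,e); (4,6,e); (5,6,e); (5,11,e); (6,2,e); (6,8,e); (6,12,e); (7,0,e); (8,6,e); (11,4,e); (11,5,e); (11,13,e); (12,6,e); (13,5,e)
final:
nodes: 0:a, 2:c, 4:c, 5:b, 6:b, 7:c, 8:a, 11:a, 12:c, 13:b, 14:b, 15:c, 16:b, 17:c
edges: (0,11,e); (2,4,e); (2,8,e); (2,11,e); (4,6,e); (5,6,e); (5,11,e); (6,2,e); (6,8,e); (6,12,e); (7,0,e); (8,6,e); (11,4,e); (11,5,e); (11,13,e); (12,6,e); (13,5,e)


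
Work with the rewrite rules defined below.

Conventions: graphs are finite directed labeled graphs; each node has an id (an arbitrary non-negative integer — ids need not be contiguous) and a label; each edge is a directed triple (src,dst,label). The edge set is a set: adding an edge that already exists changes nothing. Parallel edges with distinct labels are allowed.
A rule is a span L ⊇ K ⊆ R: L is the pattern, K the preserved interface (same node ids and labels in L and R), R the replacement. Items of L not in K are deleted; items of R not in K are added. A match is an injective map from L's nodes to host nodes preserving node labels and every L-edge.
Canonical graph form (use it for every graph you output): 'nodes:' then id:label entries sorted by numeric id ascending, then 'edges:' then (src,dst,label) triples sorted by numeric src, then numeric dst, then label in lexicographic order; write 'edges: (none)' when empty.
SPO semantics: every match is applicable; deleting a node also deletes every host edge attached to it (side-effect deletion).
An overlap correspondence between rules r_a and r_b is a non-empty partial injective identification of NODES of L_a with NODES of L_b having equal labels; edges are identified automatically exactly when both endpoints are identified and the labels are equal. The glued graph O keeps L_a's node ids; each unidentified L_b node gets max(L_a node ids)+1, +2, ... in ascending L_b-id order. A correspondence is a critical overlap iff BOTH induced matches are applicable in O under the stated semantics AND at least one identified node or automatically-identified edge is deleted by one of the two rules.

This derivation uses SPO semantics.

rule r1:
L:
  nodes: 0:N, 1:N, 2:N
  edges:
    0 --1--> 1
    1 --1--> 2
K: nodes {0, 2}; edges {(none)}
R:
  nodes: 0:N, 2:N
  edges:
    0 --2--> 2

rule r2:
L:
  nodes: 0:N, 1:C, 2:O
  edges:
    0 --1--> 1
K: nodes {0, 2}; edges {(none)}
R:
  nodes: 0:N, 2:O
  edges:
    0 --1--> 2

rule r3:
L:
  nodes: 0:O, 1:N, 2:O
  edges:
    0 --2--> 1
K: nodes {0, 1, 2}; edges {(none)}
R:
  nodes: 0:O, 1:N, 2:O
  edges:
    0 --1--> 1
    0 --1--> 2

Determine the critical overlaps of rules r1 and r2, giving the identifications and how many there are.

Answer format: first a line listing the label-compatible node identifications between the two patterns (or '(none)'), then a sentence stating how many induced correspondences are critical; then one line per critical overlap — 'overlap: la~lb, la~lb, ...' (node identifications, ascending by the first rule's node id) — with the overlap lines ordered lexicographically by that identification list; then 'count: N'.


label-compatible node identifications between L(r1) and L(r2): 0~0, 1~0, 2~0
1 of the induced correspondences is a critical overlap of r1 and r2.
overlap: 1~0
count: 1


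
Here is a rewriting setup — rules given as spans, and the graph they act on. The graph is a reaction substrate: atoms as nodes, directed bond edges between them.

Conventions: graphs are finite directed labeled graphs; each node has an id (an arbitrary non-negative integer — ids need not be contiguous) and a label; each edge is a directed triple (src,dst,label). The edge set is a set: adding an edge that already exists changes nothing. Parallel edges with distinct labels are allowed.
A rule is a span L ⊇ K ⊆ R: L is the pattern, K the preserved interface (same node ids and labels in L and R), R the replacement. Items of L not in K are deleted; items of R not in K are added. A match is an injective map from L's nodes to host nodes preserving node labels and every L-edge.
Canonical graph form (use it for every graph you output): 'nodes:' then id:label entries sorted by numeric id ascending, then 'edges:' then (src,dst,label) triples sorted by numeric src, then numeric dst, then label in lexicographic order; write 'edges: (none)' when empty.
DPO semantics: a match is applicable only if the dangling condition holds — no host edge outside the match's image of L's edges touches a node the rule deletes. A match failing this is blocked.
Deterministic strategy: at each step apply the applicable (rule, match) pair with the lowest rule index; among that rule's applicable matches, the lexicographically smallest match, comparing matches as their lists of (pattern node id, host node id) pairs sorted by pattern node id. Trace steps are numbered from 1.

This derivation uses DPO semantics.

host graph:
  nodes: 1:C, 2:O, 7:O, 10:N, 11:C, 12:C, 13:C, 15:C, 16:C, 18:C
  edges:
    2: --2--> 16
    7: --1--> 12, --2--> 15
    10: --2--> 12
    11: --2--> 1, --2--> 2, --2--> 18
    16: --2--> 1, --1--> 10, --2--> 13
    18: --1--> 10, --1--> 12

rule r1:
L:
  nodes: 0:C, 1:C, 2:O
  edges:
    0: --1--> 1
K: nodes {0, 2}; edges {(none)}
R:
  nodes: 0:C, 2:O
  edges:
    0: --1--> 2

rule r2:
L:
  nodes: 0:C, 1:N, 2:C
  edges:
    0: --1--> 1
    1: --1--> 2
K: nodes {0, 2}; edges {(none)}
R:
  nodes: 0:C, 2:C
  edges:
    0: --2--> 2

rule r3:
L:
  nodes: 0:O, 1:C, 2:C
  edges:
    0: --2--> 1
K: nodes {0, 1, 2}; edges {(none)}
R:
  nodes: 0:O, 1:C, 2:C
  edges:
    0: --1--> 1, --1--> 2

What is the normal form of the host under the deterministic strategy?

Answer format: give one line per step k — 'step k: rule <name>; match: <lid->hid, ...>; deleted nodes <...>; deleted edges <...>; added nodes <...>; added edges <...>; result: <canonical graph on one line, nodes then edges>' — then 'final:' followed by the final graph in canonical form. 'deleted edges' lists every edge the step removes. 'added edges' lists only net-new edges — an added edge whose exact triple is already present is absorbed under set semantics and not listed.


step 1: rule r3; match: 0->2, 1->16, 2->1; deleted nodes (none); deleted edges (2,16,2); added nodes (none); added edges (2,1,1); (2,16,1); result: nodes: 1:C, 2:O, 7:O, 10:N, 11:C, 12:C, 13:C, 15:C, 16:C, 18:C edges: (2,1,1); (2,16,1); (7,12,1); (7,15,2); (10,12,2); (11,1,2); (11,2,2); (11,18,2); (16,1,2); (16,10,1); (16,13,2); (18,10,1); (18,12,1)
step 2: rule r3; match: 0->7, 1->15, 2->1; deleted nodes (none); deleted edges (7,15,2); added nodes (none); added edges (7,1,1); (7,15,1); result: nodes: 1:C, 2:O, 7:O, 10:N, 11:C, 12:C, 13:C, 15:C, 16:C, 18:C edges: (2,1,1); (2,16,1); (7,1,1); (7,12,1); (7,15,1); (10,12,2); (11,1,2); (11,2,2); (11,18,2); (16,1,2); (16,10,1); (16,13,2); (18,10,1); (18,12,1)
final:
nodes: 1:C, 2:O, 7:O, 10:N, 11:C, 12:C, 13:C, 15:C, 16:C, 18:C
edges: (2,1,1); (2,16,1); (7,1,1); (7,12,1); (7,15,1); (10,12,2); (11,1,2); (11,2,2); (11,18,2); (16,1,2); (16,10,1); (16,13,2); (18,10,1); (18,12,1)
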